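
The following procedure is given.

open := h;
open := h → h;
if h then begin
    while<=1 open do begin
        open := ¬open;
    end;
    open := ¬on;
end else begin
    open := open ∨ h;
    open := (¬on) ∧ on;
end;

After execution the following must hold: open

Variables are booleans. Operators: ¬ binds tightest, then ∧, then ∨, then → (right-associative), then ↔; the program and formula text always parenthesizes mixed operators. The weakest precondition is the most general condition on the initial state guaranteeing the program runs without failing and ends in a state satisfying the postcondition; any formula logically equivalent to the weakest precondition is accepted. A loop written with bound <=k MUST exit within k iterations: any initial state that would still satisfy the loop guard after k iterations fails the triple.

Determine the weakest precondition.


Working backward. After the program, open must hold.
Then branch requires (open → (open ∧ (¬on))) ∧ ((¬open) → (¬on)); else branch requires false.
Before the if: (h → ((open → (open ∧ (¬on))) ∧ ((¬open) → (¬on)))) ∧ h
Before open := h → h: (h → (¬on)) ∧ h
Before open := h: (h → (¬on)) ∧ h
Answer: WP = (h → (¬on)) ∧ h


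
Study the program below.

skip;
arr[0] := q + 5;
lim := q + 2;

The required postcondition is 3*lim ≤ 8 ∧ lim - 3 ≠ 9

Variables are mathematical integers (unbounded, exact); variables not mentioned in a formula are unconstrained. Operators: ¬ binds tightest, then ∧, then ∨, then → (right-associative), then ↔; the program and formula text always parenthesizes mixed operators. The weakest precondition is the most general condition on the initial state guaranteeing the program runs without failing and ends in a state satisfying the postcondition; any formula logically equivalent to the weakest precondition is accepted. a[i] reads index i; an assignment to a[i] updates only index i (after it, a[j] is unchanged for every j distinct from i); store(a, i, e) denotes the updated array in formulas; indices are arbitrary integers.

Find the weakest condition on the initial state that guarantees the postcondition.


Working backward. After the program, the postcondition 3*lim ≤ 8 ∧ lim - 3 ≠ 9 must hold; in canonical form it is 3*lim ≤ 8 ∧ lim ≠ 12.
Before lim := q + 2: 3*q ≤ 2 ∧ q ≠ 10
Before arr[0] := q + 5: 3*q ≤ 2 ∧ q ≠ 10
Before skip: 3*q ≤ 2 ∧ q ≠ 10
Answer: WP = 3*q ≤ 2 ∧ q ≠ 10


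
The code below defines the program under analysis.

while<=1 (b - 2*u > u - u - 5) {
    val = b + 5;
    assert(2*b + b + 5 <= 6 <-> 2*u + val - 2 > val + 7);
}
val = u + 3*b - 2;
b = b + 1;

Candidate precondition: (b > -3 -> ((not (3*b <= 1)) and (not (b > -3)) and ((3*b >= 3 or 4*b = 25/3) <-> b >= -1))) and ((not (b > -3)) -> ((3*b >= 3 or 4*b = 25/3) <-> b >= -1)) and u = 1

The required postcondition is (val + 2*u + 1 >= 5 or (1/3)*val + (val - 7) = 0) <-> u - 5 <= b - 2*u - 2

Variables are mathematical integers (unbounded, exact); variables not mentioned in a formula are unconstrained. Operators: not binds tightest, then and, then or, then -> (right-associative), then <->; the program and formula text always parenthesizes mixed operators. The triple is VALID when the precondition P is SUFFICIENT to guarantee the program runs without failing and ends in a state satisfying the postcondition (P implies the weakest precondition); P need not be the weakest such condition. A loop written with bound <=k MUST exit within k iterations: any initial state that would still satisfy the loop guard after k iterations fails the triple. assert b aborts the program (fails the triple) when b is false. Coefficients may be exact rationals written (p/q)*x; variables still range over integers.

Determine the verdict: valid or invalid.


Working backward. After the program, the postcondition (val + 2*u + 1 >= 5 or (1/3)*val + (val - 7) = 0) <-> u - 5 <= b - 2*u - 2 must hold; in canonical form it is (2*u + val >= 4 or (4/3)*val = 7) <-> 3*u <= b + 3.
Before b := b + 1: (2*u + val >= 4 or (4/3)*val = 7) <-> 3*u <= b + 4
Before val := u + 3*b - 2: (3*b + 3*u >= 6 or 4*b + (4/3)*u = 29/3) <-> 3*u <= b + 4
Before the loop (bound <=1), unroll the exhaustion recursion (WP_0 = exit-now case; WP_j = one more guarded iteration, up to j = 1):
  WP_0: (not (b > 2*u - 5)) and ((3*b + 3*u >= 6 or 4*b + (4/3)*u = 29/3) <-> 3*u <= b + 4)
  WP_1: (b > 2*u - 5 -> ((3*b <= 1 <-> 2*u > 9) and (not (b > 2*u - 5)) and ((3*b + 3*u >= 6 or 4*b + (4/3)*u = 29/3) <-> 3*u <= b + 4))) and ((not (b > 2*u - 5)) -> ((3*b + 3*u >= 6 or 4*b + (4/3)*u = 29/3) <-> 3*u <= b + 4))
So before the loop: (b > 2*u - 5 -> ((3*b <= 1 <-> 2*u > 9) and (not (b > 2*u - 5)) and ((3*b + 3*u >= 6 or 4*b + (4/3)*u = 29/3) <-> 3*u <= b + 4))) and ((not (b > 2*u - 5)) -> ((3*b + 3*u >= 6 or 4*b + (4/3)*u = 29/3) <-> 3*u <= b + 4))
The weakest precondition is (b > 2*u - 5 -> ((3*b <= 1 <-> 2*u > 9) and (not (b > 2*u - 5)) and ((3*b + 3*u >= 6 or 4*b + (4/3)*u = 29/3) <-> 3*u <= b + 4))) and ((not (b > 2*u - 5)) -> ((3*b + 3*u >= 6 or 4*b + (4/3)*u = 29/3) <-> 3*u <= b + 4)).
Check whether (b > -3 -> ((not (3*b <= 1)) and (not (b > -3)) and ((3*b >= 3 or 4*b = 25/3) <-> b >= -1))) and ((not (b > -3)) -> ((3*b >= 3 or 4*b = 25/3) <-> b >= -1)) and u = 1 implies it.
Every state satisfying the precondition satisfies the weakest precondition: the implication holds.
Answer: valid


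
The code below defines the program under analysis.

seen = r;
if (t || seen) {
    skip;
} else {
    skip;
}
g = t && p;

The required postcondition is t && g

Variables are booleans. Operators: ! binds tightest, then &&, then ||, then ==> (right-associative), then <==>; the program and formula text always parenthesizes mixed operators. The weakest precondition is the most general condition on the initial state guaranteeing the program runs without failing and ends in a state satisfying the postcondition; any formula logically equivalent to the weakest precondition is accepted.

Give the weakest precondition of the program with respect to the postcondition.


Working backward. After the program, t && g must hold.
Before g := t && p: t && p
Then branch requires t && p; else branch requires t && p.
Before the if: ((t || seen) ==> (t && p)) && ((!(t || seen)) ==> (t && p))
Before seen := r: ((t || r) ==> (t && p)) && ((!(t || r)) ==> (t && p))
Answer: WP = ((t || r) ==> (t && p)) && ((!(t || r)) ==> (t && p))


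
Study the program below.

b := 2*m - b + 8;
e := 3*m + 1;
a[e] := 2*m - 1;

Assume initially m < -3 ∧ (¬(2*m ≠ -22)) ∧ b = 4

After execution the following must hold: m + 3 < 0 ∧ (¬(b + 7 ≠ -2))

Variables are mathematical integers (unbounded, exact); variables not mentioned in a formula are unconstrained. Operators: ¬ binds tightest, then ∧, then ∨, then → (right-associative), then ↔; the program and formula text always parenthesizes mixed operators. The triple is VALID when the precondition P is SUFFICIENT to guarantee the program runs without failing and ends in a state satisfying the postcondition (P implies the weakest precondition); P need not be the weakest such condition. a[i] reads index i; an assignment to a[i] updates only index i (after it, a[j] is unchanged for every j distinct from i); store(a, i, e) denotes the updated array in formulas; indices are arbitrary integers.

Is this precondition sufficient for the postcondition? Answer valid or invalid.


Working backward. After the program, the postcondition m + 3 < 0 ∧ (¬(b + 7 ≠ -2)) must hold; in canonical form it is m < -3 ∧ (¬(b ≠ -9)).
Before a[e] := 2*m - 1: m < -3 ∧ (¬(b ≠ -9))
Before e := 3*m + 1: m < -3 ∧ (¬(b ≠ -9))
Before b := 2*m - b + 8: m < -3 ∧ (¬(2*m ≠ b - 17))
The weakest precondition is m < -3 ∧ (¬(2*m ≠ b - 17)).
Check whether m < -3 ∧ (¬(2*m ≠ -22)) ∧ b = 4 implies it.
Countermodel: at the initial state b = 4, m = -11, the precondition holds but the weakest precondition fails.
Answer: invalid


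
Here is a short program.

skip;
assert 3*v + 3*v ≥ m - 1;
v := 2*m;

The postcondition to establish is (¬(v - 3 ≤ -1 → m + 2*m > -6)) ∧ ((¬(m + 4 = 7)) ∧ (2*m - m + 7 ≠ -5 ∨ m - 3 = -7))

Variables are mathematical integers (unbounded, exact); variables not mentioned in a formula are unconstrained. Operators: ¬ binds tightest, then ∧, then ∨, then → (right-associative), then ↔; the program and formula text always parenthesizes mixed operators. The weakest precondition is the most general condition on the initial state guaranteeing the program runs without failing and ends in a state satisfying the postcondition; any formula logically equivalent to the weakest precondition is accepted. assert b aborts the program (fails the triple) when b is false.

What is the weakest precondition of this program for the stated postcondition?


Working backward. After the program, the postcondition (¬(v - 3 ≤ -1 → m + 2*m > -6)) ∧ ((¬(m + 4 = 7)) ∧ (2*m - m + 7 ≠ -5 ∨ m - 3 = -7)) must hold; in canonical form it is (¬(v ≤ 2 → 3*m > -6)) ∧ (¬(m = 3)) ∧ (m ≠ -12 ∨ m = -4).
Before v := 2*m: (¬(2*m ≤ 2 → 3*m > -6)) ∧ (¬(m = 3)) ∧ (m ≠ -12 ∨ m = -4)
Before assert 3*v + 3*v ≥ m - 1: 6*v ≥ m - 1 ∧ (¬(2*m ≤ 2 → 3*m > -6)) ∧ (¬(m = 3)) ∧ (m ≠ -12 ∨ m = -4)
Before skip: 6*v ≥ m - 1 ∧ (¬(2*m ≤ 2 → 3*m > -6)) ∧ (¬(m = 3)) ∧ (m ≠ -12 ∨ m = -4)
Answer: WP = 6*v ≥ m - 1 ∧ (¬(2*m ≤ 2 → 3*m > -6)) ∧ (¬(m = 3)) ∧ (m ≠ -12 ∨ m = -4)


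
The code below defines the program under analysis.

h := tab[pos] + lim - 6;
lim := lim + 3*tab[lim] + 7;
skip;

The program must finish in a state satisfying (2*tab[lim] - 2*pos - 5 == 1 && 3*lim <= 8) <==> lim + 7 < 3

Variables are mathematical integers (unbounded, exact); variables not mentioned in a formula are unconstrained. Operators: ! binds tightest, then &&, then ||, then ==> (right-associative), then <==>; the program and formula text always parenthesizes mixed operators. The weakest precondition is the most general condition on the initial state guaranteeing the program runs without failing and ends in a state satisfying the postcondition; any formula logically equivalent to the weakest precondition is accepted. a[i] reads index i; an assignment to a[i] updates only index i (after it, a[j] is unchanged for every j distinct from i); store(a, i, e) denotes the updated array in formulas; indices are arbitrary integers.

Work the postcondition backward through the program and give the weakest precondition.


Working backward. After the program, the postcondition (2*tab[lim] - 2*pos - 5 == 1 && 3*lim <= 8) <==> lim + 7 < 3 must hold; in canonical form it is (2*tab[lim] == 2*pos + 6 && 3*lim <= 8) <==> lim < -4.
Before skip: (2*tab[lim] == 2*pos + 6 && 3*lim <= 8) <==> lim < -4
Before lim := lim + 3*tab[lim] + 7: (2*tab[3*tab[lim] + lim + 7] == 2*pos + 6 && 9*tab[lim] + 3*lim <= -13) <==> 3*tab[lim] + lim < -11
Before h := tab[pos] + lim - 6: (2*tab[3*tab[lim] + lim + 7] == 2*pos + 6 && 9*tab[lim] + 3*lim <= -13) <==> 3*tab[lim] + lim < -11
Answer: WP = (2*tab[3*tab[lim] + lim + 7] == 2*pos + 6 && 9*tab[lim] + 3*lim <= -13) <==> 3*tab[lim] + lim < -11


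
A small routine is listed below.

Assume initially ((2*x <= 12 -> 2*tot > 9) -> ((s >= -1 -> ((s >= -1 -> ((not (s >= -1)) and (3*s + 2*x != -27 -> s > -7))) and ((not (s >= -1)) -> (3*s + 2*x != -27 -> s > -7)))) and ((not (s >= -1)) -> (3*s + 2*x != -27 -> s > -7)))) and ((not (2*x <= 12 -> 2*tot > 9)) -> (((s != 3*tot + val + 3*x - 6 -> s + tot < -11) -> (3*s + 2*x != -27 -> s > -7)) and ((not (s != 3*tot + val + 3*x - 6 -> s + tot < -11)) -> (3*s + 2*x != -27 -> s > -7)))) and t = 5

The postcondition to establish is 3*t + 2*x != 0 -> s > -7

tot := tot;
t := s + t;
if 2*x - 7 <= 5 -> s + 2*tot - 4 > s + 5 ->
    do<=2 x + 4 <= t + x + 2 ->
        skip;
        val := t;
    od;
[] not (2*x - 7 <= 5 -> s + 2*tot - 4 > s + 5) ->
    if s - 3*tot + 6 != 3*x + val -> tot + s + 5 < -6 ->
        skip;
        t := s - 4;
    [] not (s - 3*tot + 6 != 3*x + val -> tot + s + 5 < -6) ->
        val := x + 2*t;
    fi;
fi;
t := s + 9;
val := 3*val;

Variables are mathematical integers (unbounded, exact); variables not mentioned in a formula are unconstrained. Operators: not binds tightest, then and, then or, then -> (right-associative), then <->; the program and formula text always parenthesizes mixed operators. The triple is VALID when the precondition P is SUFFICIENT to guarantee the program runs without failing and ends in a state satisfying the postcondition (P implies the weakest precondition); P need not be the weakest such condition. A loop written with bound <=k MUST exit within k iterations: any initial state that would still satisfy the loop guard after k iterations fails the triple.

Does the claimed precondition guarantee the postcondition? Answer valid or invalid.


Working backward. After the program, 3*t + 2*x != 0 -> s > -7 must hold.
Before val := 3*val: 3*t + 2*x != 0 -> s > -7
Before t := s + 9: 3*s + 2*x != -27 -> s > -7
Then branch requires (t >= 2 -> ((t >= 2 -> ((not (t >= 2)) and (3*s + 2*x != -27 -> s > -7))) and ((not (t >= 2)) -> (3*s + 2*x != -27 -> s > -7)))) and ((not (t >= 2)) -> (3*s + 2*x != -27 -> s > -7)); else branch requires ((s != 3*tot + val + 3*x - 6 -> s + tot < -11) -> (3*s + 2*x != -27 -> s > -7)) and ((not (s != 3*tot + val + 3*x - 6 -> s + tot < -11)) -> (3*s + 2*x != -27 -> s > -7)).
Before the if: ((2*x <= 12 -> 2*tot > 9) -> ((t >= 2 -> ((t >= 2 -> ((not (t >= 2)) and (3*s + 2*x != -27 -> s > -7))) and ((not (t >= 2)) -> (3*s + 2*x != -27 -> s > -7)))) and ((not (t >= 2)) -> (3*s + 2*x != -27 -> s > -7)))) and ((not (2*x <= 12 -> 2*tot > 9)) -> (((s != 3*tot + val + 3*x - 6 -> s + tot < -11) -> (3*s + 2*x != -27 -> s > -7)) and ((not (s != 3*tot + val + 3*x - 6 -> s + tot < -11)) -> (3*s + 2*x != -27 -> s > -7))))
Before t := s + t: ((2*x <= 12 -> 2*tot > 9) -> ((s + t >= 2 -> ((s + t >= 2 -> ((not (s + t >= 2)) and (3*s + 2*x != -27 -> s > -7))) and ((not (s + t >= 2)) -> (3*s + 2*x != -27 -> s > -7)))) and ((not (s + t >= 2)) -> (3*s + 2*x != -27 -> s > -7)))) and ((not (2*x <= 12 -> 2*tot > 9)) -> (((s != 3*tot + val + 3*x - 6 -> s + tot < -11) -> (3*s + 2*x != -27 -> s > -7)) and ((not (s != 3*tot + val + 3*x - 6 -> s + tot < -11)) -> (3*s + 2*x != -27 -> s > -7))))
Before tot := tot: ((2*x <= 12 -> 2*tot > 9) -> ((s + t >= 2 -> ((s + t >= 2 -> ((not (s + t >= 2)) and (3*s + 2*x != -27 -> s > -7))) and ((not (s + t >= 2)) -> (3*s + 2*x != -27 -> s > -7)))) and ((not (s + t >= 2)) -> (3*s + 2*x != -27 -> s > -7)))) and ((not (2*x <= 12 -> 2*tot > 9)) -> (((s != 3*tot + val + 3*x - 6 -> s + tot < -11) -> (3*s + 2*x != -27 -> s > -7)) and ((not (s != 3*tot + val + 3*x - 6 -> s + tot < -11)) -> (3*s + 2*x != -27 -> s > -7))))
The weakest precondition is ((2*x <= 12 -> 2*tot > 9) -> ((s + t >= 2 -> ((s + t >= 2 -> ((not (s + t >= 2)) and (3*s + 2*x != -27 -> s > -7))) and ((not (s + t >= 2)) -> (3*s + 2*x != -27 -> s > -7)))) and ((not (s + t >= 2)) -> (3*s + 2*x != -27 -> s > -7)))) and ((not (2*x <= 12 -> 2*tot > 9)) -> (((s != 3*tot + val + 3*x - 6 -> s + tot < -11) -> (3*s + 2*x != -27 -> s > -7)) and ((not (s != 3*tot + val + 3*x - 6 -> s + tot < -11)) -> (3*s + 2*x != -27 -> s > -7)))).
Check whether ((2*x <= 12 -> 2*tot > 9) -> ((s >= -1 -> ((s >= -1 -> ((not (s >= -1)) and (3*s + 2*x != -27 -> s > -7))) and ((not (s >= -1)) -> (3*s + 2*x != -27 -> s > -7)))) and ((not (s >= -1)) -> (3*s + 2*x != -27 -> s > -7)))) and ((not (2*x <= 12 -> 2*tot > 9)) -> (((s != 3*tot + val + 3*x - 6 -> s + tot < -11) -> (3*s + 2*x != -27 -> s > -7)) and ((not (s != 3*tot + val + 3*x - 6 -> s + tot < -11)) -> (3*s + 2*x != -27 -> s > -7)))) and t = 5 implies it.
Countermodel: at the initial state s = -3, t = 5, tot = 5, val = 16, x = -9, the precondition holds but the weakest precondition fails.
Answer: invalid


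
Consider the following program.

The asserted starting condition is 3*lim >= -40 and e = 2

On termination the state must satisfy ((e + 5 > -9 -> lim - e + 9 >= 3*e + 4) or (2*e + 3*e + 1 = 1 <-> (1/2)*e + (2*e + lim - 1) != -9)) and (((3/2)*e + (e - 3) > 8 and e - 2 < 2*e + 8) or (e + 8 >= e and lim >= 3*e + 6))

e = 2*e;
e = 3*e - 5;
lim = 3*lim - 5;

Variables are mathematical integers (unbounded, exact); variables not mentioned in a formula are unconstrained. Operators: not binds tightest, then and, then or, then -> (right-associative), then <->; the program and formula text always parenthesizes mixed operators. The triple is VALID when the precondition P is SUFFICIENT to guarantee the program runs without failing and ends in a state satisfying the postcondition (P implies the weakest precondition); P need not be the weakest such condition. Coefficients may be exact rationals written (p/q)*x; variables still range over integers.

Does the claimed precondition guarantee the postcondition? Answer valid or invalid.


Working backward. After the program, the postcondition ((e + 5 > -9 -> lim - e + 9 >= 3*e + 4) or (2*e + 3*e + 1 = 1 <-> (1/2)*e + (2*e + lim - 1) != -9)) and (((3/2)*e + (e - 3) > 8 and e - 2 < 2*e + 8) or (e + 8 >= e and lim >= 3*e + 6)) must hold; in canonical form it is ((e > -14 -> lim >= 4*e - 5) or (5*e = 0 <-> (5/2)*e + lim != -8)) and (((5/2)*e > 11 and e > -10) or lim >= 3*e + 6).
Before lim := 3*lim - 5: ((e > -14 -> 3*lim >= 4*e) or (5*e = 0 <-> (5/2)*e + 3*lim != -3)) and (((5/2)*e > 11 and e > -10) or 3*lim >= 3*e + 11)
Before e := 3*e - 5: ((3*e > -9 -> 3*lim >= 12*e - 20) or (15*e = 25 <-> (15/2)*e + 3*lim != 19/2)) and (((15/2)*e > 47/2 and 3*e > -5) or 3*lim >= 9*e - 4)
Before e := 2*e: ((6*e > -9 -> 3*lim >= 24*e - 20) or (30*e = 25 <-> 15*e + 3*lim != 19/2)) and ((15*e > 47/2 and 6*e > -5) or 3*lim >= 18*e - 4)
The weakest precondition is ((6*e > -9 -> 3*lim >= 24*e - 20) or (30*e = 25 <-> 15*e + 3*lim != 19/2)) and ((15*e > 47/2 and 6*e > -5) or 3*lim >= 18*e - 4).
Check whether 3*lim >= -40 and e = 2 implies it.
Countermodel: at the initial state e = 2, lim = -13, the precondition holds but the weakest precondition fails.
Answer: invalid


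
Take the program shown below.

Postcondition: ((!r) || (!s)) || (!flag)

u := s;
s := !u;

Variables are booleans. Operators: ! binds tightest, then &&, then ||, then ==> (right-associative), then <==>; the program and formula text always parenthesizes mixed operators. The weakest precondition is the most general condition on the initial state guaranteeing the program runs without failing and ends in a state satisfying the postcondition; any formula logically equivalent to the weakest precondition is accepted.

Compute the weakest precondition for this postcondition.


Working backward. After the program, the postcondition ((!r) || (!s)) || (!flag) must hold; in canonical form it is (!r) || (!s) || (!flag).
Before s := !u: (!r) || u || (!flag)
Before u := s: (!r) || s || (!flag)
Answer: WP = (!r) || s || (!flag)


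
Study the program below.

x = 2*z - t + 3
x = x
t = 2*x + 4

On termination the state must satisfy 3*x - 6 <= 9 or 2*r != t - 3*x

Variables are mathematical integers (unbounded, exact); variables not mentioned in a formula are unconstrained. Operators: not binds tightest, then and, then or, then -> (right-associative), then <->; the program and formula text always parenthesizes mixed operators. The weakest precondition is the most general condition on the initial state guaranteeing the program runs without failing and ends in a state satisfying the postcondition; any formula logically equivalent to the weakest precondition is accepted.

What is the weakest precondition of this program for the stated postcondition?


Working backward. After the program, the postcondition 3*x - 6 <= 9 or 2*r != t - 3*x must hold; in canonical form it is 3*x <= 15 or 2*r + 3*x != t.
Before t := 2*x + 4: 3*x <= 15 or 2*r + x != 4
Before x := x: 3*x <= 15 or 2*r + x != 4
Before x := 2*z - t + 3: 6*z <= 3*t + 6 or 2*r + 2*z != t + 1
Answer: WP = 6*z <= 3*t + 6 or 2*r + 2*z != t + 1


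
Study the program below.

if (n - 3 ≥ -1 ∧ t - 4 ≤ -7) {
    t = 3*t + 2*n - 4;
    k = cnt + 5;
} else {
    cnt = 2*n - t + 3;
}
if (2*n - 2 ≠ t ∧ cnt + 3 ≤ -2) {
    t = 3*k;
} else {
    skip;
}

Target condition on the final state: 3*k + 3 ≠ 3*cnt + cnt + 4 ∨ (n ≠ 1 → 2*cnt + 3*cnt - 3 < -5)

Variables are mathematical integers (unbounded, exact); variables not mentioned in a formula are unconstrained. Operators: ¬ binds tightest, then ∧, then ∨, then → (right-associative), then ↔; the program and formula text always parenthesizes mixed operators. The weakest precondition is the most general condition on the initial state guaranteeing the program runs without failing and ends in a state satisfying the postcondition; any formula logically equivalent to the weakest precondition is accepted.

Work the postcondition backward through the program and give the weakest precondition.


Working backward. After the program, the postcondition 3*k + 3 ≠ 3*cnt + cnt + 4 ∨ (n ≠ 1 → 2*cnt + 3*cnt - 3 < -5) must hold; in canonical form it is 3*k ≠ 4*cnt + 1 ∨ (n ≠ 1 → 5*cnt < -2).
Then branch requires 3*k ≠ 4*cnt + 1 ∨ (n ≠ 1 → 5*cnt < -2); else branch requires 3*k ≠ 4*cnt + 1 ∨ (n ≠ 1 → 5*cnt < -2).
Before the if: ((2*n ≠ t + 2 ∧ cnt ≤ -5) → (3*k ≠ 4*cnt + 1 ∨ (n ≠ 1 → 5*cnt < -2))) ∧ ((¬(2*n ≠ t + 2 ∧ cnt ≤ -5)) → (3*k ≠ 4*cnt + 1 ∨ (n ≠ 1 → 5*cnt < -2)))
Then branch requires ((3*t ≠ 2 ∧ cnt ≤ -5) → (cnt ≠ 14 ∨ (n ≠ 1 → 5*cnt < -2))) ∧ ((¬(3*t ≠ 2 ∧ cnt ≤ -5)) → (cnt ≠ 14 ∨ (n ≠ 1 → 5*cnt < -2))); else branch requires ((2*n ≠ t + 2 ∧ 2*n ≤ t - 8) → (3*k + 4*t ≠ 8*n + 13 ∨ (n ≠ 1 → 10*n < 5*t - 17))) ∧ ((¬(2*n ≠ t + 2 ∧ 2*n ≤ t - 8)) → (3*k + 4*t ≠ 8*n + 13 ∨ (n ≠ 1 → 10*n < 5*t - 17))).
Before the if: ((n ≥ 2 ∧ t ≤ -3) → (((3*t ≠ 2 ∧ cnt ≤ -5) → (cnt ≠ 14 ∨ (n ≠ 1 → 5*cnt < -2))) ∧ ((¬(3*t ≠ 2 ∧ cnt ≤ -5)) → (cnt ≠ 14 ∨ (n ≠ 1 → 5*cnt < -2))))) ∧ ((¬(n ≥ 2 ∧ t ≤ -3)) → (((2*n ≠ t + 2 ∧ 2*n ≤ t - 8) → (3*k + 4*t ≠ 8*n + 13 ∨ (n ≠ 1 → 10*n < 5*t - 17))) ∧ ((¬(2*n ≠ t + 2 ∧ 2*n ≤ t - 8)) → (3*k + 4*t ≠ 8*n + 13 ∨ (n ≠ 1 → 10*n < 5*t - 17)))))
Answer: WP = ((n ≥ 2 ∧ t ≤ -3) → (((3*t ≠ 2 ∧ cnt ≤ -5) → (cnt ≠ 14 ∨ (n ≠ 1 → 5*cnt < -2))) ∧ ((¬(3*t ≠ 2 ∧ cnt ≤ -5)) → (cnt ≠ 14 ∨ (n ≠ 1 → 5*cnt < -2))))) ∧ ((¬(n ≥ 2 ∧ t ≤ -3)) → (((2*n ≠ t + 2 ∧ 2*n ≤ t - 8) → (3*k + 4*t ≠ 8*n + 13 ∨ (n ≠ 1 → 10*n < 5*t - 17))) ∧ ((¬(2*n ≠ t + 2 ∧ 2*n ≤ t - 8)) → (3*k + 4*t ≠ 8*n + 13 ∨ (n ≠ 1 → 10*n < 5*t - 17)))))


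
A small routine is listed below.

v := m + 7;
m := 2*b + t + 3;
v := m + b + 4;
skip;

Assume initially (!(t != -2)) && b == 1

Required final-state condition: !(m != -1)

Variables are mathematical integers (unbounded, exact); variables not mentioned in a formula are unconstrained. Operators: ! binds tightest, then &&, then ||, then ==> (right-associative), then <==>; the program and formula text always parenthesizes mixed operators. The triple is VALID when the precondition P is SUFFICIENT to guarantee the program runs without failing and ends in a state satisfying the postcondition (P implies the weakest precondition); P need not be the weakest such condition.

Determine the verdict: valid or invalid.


Working backward. After the program, !(m != -1) must hold.
Before skip: !(m != -1)
Before v := m + b + 4: !(m != -1)
Before m := 2*b + t + 3: !(2*b + t != -4)
Before v := m + 7: !(2*b + t != -4)
The weakest precondition is !(2*b + t != -4).
Check whether (!(t != -2)) && b == 1 implies it.
Countermodel: at the initial state b = 1, t = -2, the precondition holds but the weakest precondition fails.
Answer: invalid


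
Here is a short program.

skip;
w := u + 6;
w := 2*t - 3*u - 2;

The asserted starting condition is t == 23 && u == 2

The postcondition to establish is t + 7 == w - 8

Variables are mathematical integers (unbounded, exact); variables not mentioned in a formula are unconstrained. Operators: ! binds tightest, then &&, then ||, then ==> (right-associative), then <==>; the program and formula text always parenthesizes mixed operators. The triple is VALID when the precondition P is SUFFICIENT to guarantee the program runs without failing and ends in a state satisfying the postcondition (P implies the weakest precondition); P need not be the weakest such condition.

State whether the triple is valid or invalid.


Working backward. After the program, the postcondition t + 7 == w - 8 must hold; in canonical form it is t == w - 15.
Before w := 2*t - 3*u - 2: 3*u == t - 17
Before w := u + 6: 3*u == t - 17
Before skip: 3*u == t - 17
The weakest precondition is 3*u == t - 17.
Check whether t == 23 && u == 2 implies it.
Every state satisfying the precondition satisfies the weakest precondition: the implication holds.
Answer: valid


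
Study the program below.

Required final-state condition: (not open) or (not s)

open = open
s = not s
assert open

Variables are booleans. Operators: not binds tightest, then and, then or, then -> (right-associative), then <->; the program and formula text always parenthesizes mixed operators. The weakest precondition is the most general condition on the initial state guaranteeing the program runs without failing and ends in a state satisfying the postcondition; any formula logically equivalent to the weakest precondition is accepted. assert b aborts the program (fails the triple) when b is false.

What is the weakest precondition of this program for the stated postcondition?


Working backward. After the program, (not open) or (not s) must hold.
Before assert open: open and ((not open) or (not s))
Before s := not s: open and ((not open) or s)
Before open := open: open and ((not open) or s)
Answer: WP = open and ((not open) or s)


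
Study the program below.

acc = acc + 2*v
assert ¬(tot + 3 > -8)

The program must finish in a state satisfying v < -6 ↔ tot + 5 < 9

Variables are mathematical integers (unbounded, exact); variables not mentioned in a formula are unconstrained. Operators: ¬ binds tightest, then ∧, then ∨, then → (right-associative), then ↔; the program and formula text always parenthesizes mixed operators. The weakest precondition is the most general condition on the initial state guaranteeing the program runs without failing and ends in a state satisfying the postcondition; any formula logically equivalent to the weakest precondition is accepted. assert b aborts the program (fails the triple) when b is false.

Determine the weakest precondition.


Working backward. After the program, the postcondition v < -6 ↔ tot + 5 < 9 must hold; in canonical form it is v < -6 ↔ tot < 4.
Before assert ¬(tot + 3 > -8): (¬(tot > -11)) ∧ (v < -6 ↔ tot < 4)
Before acc := acc + 2*v: (¬(tot > -11)) ∧ (v < -6 ↔ tot < 4)
Answer: WP = (¬(tot > -11)) ∧ (v < -6 ↔ tot < 4)


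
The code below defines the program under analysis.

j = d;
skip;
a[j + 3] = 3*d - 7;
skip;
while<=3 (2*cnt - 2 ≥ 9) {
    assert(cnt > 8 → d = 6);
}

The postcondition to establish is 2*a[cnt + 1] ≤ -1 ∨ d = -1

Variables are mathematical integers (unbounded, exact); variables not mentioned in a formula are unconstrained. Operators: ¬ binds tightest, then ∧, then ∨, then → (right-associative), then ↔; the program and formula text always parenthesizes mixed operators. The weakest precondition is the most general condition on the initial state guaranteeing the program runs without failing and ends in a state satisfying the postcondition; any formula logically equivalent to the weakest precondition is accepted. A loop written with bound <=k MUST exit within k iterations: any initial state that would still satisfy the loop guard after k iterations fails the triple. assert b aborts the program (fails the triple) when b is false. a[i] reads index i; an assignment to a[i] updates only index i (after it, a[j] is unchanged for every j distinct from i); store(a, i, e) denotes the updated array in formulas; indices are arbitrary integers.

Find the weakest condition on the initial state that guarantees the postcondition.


Working backward. After the program, 2*a[cnt + 1] ≤ -1 ∨ d = -1 must hold.
Before the loop (bound <=3), unroll the exhaustion recursion (WP_0 = exit-now case; WP_j = one more guarded iteration, up to j = 3):
  WP_0: (¬(2*cnt ≥ 11)) ∧ (2*a[cnt + 1] ≤ -1 ∨ d = -1)
  WP_1: (2*cnt ≥ 11 → ((cnt > 8 → d = 6) ∧ (¬(2*cnt ≥ 11)) ∧ (2*a[cnt + 1] ≤ -1 ∨ d = -1))) ∧ ((¬(2*cnt ≥ 11)) → (2*a[cnt + 1] ≤ -1 ∨ d = -1))
  WP_2: (2*cnt ≥ 11 → ((cnt > 8 → d = 6) ∧ (2*cnt ≥ 11 → ((cnt > 8 → d = 6) ∧ (¬(2*cnt ≥ 11)) ∧ (2*a[cnt + 1] ≤ -1 ∨ d = -1))) ∧ ((¬(2*cnt ≥ 11)) → (2*a[cnt + 1] ≤ -1 ∨ d = -1)))) ∧ ((¬(2*cnt ≥ 11)) → (2*a[cnt + 1] ≤ -1 ∨ d = -1))
  WP_3: (2*cnt ≥ 11 → ((cnt > 8 → d = 6) ∧ (2*cnt ≥ 11 → ((cnt > 8 → d = 6) ∧ (2*cnt ≥ 11 → ((cnt > 8 → d = 6) ∧ (¬(2*cnt ≥ 11)) ∧ (2*a[cnt + 1] ≤ -1 ∨ d = -1))) ∧ ((¬(2*cnt ≥ 11)) → (2*a[cnt + 1] ≤ -1 ∨ d = -1)))) ∧ ((¬(2*cnt ≥ 11)) → (2*a[cnt + 1] ≤ -1 ∨ d = -1)))) ∧ ((¬(2*cnt ≥ 11)) → (2*a[cnt + 1] ≤ -1 ∨ d = -1))
So before the loop: (2*cnt ≥ 11 → ((cnt > 8 → d = 6) ∧ (2*cnt ≥ 11 → ((cnt > 8 → d = 6) ∧ (2*cnt ≥ 11 → ((cnt > 8 → d = 6) ∧ (¬(2*cnt ≥ 11)) ∧ (2*a[cnt + 1] ≤ -1 ∨ d = -1))) ∧ ((¬(2*cnt ≥ 11)) → (2*a[cnt + 1] ≤ -1 ∨ d = -1)))) ∧ ((¬(2*cnt ≥ 11)) → (2*a[cnt + 1] ≤ -1 ∨ d = -1)))) ∧ ((¬(2*cnt ≥ 11)) → (2*a[cnt + 1] ≤ -1 ∨ d = -1))
Before skip: (2*cnt ≥ 11 → ((cnt > 8 → d = 6) ∧ (2*cnt ≥ 11 → ((cnt > 8 → d = 6) ∧ (2*cnt ≥ 11 → ((cnt > 8 → d = 6) ∧ (¬(2*cnt ≥ 11)) ∧ (2*a[cnt + 1] ≤ -1 ∨ d = -1))) ∧ ((¬(2*cnt ≥ 11)) → (2*a[cnt + 1] ≤ -1 ∨ d = -1)))) ∧ ((¬(2*cnt ≥ 11)) → (2*a[cnt + 1] ≤ -1 ∨ d = -1)))) ∧ ((¬(2*cnt ≥ 11)) → (2*a[cnt + 1] ≤ -1 ∨ d = -1))
Before a[j + 3] := 3*d - 7: (2*cnt ≥ 11 → ((cnt > 8 → d = 6) ∧ (2*cnt ≥ 11 → ((cnt > 8 → d = 6) ∧ (2*cnt ≥ 11 → ((cnt > 8 → d = 6) ∧ (¬(2*cnt ≥ 11)) ∧ (2*store(a, j + 3, 3*d - 7)[cnt + 1] ≤ -1 ∨ d = -1))) ∧ ((¬(2*cnt ≥ 11)) → (2*store(a, j + 3, 3*d - 7)[cnt + 1] ≤ -1 ∨ d = -1)))) ∧ ((¬(2*cnt ≥ 11)) → (2*store(a, j + 3, 3*d - 7)[cnt + 1] ≤ -1 ∨ d = -1)))) ∧ ((¬(2*cnt ≥ 11)) → (2*store(a, j + 3, 3*d - 7)[cnt + 1] ≤ -1 ∨ d = -1))
Before skip: (2*cnt ≥ 11 → ((cnt > 8 → d = 6) ∧ (2*cnt ≥ 11 → ((cnt > 8 → d = 6) ∧ (2*cnt ≥ 11 → ((cnt > 8 → d = 6) ∧ (¬(2*cnt ≥ 11)) ∧ (2*store(a, j + 3, 3*d - 7)[cnt + 1] ≤ -1 ∨ d = -1))) ∧ ((¬(2*cnt ≥ 11)) → (2*store(a, j + 3, 3*d - 7)[cnt + 1] ≤ -1 ∨ d = -1)))) ∧ ((¬(2*cnt ≥ 11)) → (2*store(a, j + 3, 3*d - 7)[cnt + 1] ≤ -1 ∨ d = -1)))) ∧ ((¬(2*cnt ≥ 11)) → (2*store(a, j + 3, 3*d - 7)[cnt + 1] ≤ -1 ∨ d = -1))
Before j := d: (2*cnt ≥ 11 → ((cnt > 8 → d = 6) ∧ (2*cnt ≥ 11 → ((cnt > 8 → d = 6) ∧ (2*cnt ≥ 11 → ((cnt > 8 → d = 6) ∧ (¬(2*cnt ≥ 11)) ∧ (2*store(a, d + 3, 3*d - 7)[cnt + 1] ≤ -1 ∨ d = -1))) ∧ ((¬(2*cnt ≥ 11)) → (2*store(a, d + 3, 3*d - 7)[cnt + 1] ≤ -1 ∨ d = -1)))) ∧ ((¬(2*cnt ≥ 11)) → (2*store(a, d + 3, 3*d - 7)[cnt + 1] ≤ -1 ∨ d = -1)))) ∧ ((¬(2*cnt ≥ 11)) → (2*store(a, d + 3, 3*d - 7)[cnt + 1] ≤ -1 ∨ d = -1))
Answer: WP = (2*cnt ≥ 11 → ((cnt > 8 → d = 6) ∧ (2*cnt ≥ 11 → ((cnt > 8 → d = 6) ∧ (2*cnt ≥ 11 → ((cnt > 8 → d = 6) ∧ (¬(2*cnt ≥ 11)) ∧ (2*store(a, d + 3, 3*d - 7)[cnt + 1] ≤ -1 ∨ d = -1))) ∧ ((¬(2*cnt ≥ 11)) → (2*store(a, d + 3, 3*d - 7)[cnt + 1] ≤ -1 ∨ d = -1)))) ∧ ((¬(2*cnt ≥ 11)) → (2*store(a, d + 3, 3*d - 7)[cnt + 1] ≤ -1 ∨ d = -1)))) ∧ ((¬(2*cnt ≥ 11)) → (2*store(a, d + 3, 3*d - 7)[cnt + 1] ≤ -1 ∨ d = -1))


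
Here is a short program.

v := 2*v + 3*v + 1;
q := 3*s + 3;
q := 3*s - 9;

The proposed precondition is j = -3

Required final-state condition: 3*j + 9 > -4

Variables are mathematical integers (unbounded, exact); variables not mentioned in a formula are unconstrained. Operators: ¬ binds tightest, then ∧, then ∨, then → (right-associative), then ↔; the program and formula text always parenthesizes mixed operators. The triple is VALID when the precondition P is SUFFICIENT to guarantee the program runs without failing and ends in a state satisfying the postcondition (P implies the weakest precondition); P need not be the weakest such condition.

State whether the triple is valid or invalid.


Working backward. After the program, the postcondition 3*j + 9 > -4 must hold; in canonical form it is 3*j > -13.
Before q := 3*s - 9: 3*j > -13
Before q := 3*s + 3: 3*j > -13
Before v := 2*v + 3*v + 1: 3*j > -13
The weakest precondition is 3*j > -13.
Check whether j = -3 implies it.
Every state satisfying the precondition satisfies the weakest precondition: the implication holds.
Answer: valid


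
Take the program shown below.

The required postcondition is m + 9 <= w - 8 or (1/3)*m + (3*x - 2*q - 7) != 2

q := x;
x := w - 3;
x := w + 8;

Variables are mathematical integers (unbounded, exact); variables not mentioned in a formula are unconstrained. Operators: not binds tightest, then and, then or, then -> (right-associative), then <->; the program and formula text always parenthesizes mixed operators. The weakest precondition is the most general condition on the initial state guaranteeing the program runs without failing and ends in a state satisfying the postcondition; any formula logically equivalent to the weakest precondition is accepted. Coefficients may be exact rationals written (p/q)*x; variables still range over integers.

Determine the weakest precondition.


Working backward. After the program, the postcondition m + 9 <= w - 8 or (1/3)*m + (3*x - 2*q - 7) != 2 must hold; in canonical form it is m <= w - 17 or (1/3)*m + 3*x != 2*q + 9.
Before x := w + 8: m <= w - 17 or (1/3)*m + 3*w != 2*q - 15
Before x := w - 3: m <= w - 17 or (1/3)*m + 3*w != 2*q - 15
Before q := x: m <= w - 17 or (1/3)*m + 3*w != 2*x - 15
Answer: WP = m <= w - 17 or (1/3)*m + 3*w != 2*x - 15


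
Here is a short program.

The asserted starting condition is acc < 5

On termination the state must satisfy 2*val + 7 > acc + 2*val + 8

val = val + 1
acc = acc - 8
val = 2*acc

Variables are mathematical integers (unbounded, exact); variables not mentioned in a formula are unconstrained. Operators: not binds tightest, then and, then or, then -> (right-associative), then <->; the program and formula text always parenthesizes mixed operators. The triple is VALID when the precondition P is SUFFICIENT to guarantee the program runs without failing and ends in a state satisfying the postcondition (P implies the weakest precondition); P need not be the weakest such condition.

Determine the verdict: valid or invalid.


Working backward. After the program, the postcondition 2*val + 7 > acc + 2*val + 8 must hold; in canonical form it is acc < -1.
Before val := 2*acc: acc < -1
Before acc := acc - 8: acc < 7
Before val := val + 1: acc < 7
The weakest precondition is acc < 7.
Check whether acc < 5 implies it.
Every state satisfying the precondition satisfies the weakest precondition: the implication holds.
Answer: valid


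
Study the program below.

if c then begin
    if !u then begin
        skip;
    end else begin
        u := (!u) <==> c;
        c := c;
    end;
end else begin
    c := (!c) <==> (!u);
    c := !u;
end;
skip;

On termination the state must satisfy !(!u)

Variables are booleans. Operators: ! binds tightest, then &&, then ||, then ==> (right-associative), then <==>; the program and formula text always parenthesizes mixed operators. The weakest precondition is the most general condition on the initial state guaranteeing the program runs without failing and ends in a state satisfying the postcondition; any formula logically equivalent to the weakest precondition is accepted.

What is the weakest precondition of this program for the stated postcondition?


Working backward. After the program, the postcondition !(!u) must hold; in canonical form it is u.
Before skip: u
Then branch requires ((!u) ==> u) && (u ==> ((!u) <==> c)); else branch requires u.
Before the if: (c ==> (((!u) ==> u) && (u ==> ((!u) <==> c)))) && ((!c) ==> u)
Answer: WP = (c ==> (((!u) ==> u) && (u ==> ((!u) <==> c)))) && ((!c) ==> u)


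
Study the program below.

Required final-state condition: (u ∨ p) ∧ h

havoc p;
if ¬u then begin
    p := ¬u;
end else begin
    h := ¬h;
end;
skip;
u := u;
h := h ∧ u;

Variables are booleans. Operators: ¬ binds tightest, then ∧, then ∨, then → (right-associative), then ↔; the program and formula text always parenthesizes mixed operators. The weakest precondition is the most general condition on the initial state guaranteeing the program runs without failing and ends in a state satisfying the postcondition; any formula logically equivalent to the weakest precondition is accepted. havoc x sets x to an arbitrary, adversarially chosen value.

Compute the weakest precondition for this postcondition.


Working backward. After the program, (u ∨ p) ∧ h must hold.
Before h := h ∧ u: (u ∨ p) ∧ h ∧ u
Before u := u: (u ∨ p) ∧ h ∧ u
Before skip: (u ∨ p) ∧ h ∧ u
Then branch requires h ∧ u; else branch requires (u ∨ p) ∧ (¬h) ∧ u.
Before the if: ((¬u) → (h ∧ u)) ∧ (u → ((u ∨ p) ∧ (¬h) ∧ u))
Before havoc p: ((¬u) → (h ∧ u)) ∧ (u → ((¬h) ∧ u)) ∧ (u → (u ∧ (¬h)))
Answer: WP = ((¬u) → (h ∧ u)) ∧ (u → ((¬h) ∧ u)) ∧ (u → (u ∧ (¬h)))


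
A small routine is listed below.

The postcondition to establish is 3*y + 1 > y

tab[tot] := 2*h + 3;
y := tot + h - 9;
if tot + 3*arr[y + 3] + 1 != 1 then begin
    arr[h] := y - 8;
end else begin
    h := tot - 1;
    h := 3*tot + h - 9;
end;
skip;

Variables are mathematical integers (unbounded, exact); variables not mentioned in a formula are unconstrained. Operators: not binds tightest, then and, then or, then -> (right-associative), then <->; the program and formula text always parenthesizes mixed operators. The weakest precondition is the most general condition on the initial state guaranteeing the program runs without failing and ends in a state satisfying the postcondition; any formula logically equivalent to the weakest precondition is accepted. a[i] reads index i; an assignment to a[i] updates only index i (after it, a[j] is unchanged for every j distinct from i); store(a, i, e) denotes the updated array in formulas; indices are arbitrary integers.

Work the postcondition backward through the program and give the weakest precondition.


Working backward. After the program, the postcondition 3*y + 1 > y must hold; in canonical form it is 2*y > -1.
Before skip: 2*y > -1
Then branch requires 2*y > -1; else branch requires 2*y > -1.
Before the if: (3*arr[y + 3] + tot != 0 -> 2*y > -1) and ((not (3*arr[y + 3] + tot != 0)) -> 2*y > -1)
Before y := tot + h - 9: (3*arr[h + tot - 6] + tot != 0 -> 2*h + 2*tot > 17) and ((not (3*arr[h + tot - 6] + tot != 0)) -> 2*h + 2*tot > 17)
Before tab[tot] := 2*h + 3: (3*arr[h + tot - 6] + tot != 0 -> 2*h + 2*tot > 17) and ((not (3*arr[h + tot - 6] + tot != 0)) -> 2*h + 2*tot > 17)
Answer: WP = (3*arr[h + tot - 6] + tot != 0 -> 2*h + 2*tot > 17) and ((not (3*arr[h + tot - 6] + tot != 0)) -> 2*h + 2*tot > 17)


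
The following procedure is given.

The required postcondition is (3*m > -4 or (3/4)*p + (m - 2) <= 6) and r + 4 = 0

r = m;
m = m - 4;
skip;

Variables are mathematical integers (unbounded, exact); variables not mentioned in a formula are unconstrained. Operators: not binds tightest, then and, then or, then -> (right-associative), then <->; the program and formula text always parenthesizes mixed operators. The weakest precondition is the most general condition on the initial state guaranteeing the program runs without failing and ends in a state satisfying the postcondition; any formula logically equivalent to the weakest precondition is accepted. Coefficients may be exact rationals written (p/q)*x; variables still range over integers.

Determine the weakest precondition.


Working backward. After the program, the postcondition (3*m > -4 or (3/4)*p + (m - 2) <= 6) and r + 4 = 0 must hold; in canonical form it is (3*m > -4 or m + (3/4)*p <= 8) and r = -4.
Before skip: (3*m > -4 or m + (3/4)*p <= 8) and r = -4
Before m := m - 4: (3*m > 8 or m + (3/4)*p <= 12) and r = -4
Before r := m: (3*m > 8 or m + (3/4)*p <= 12) and m = -4
Answer: WP = (3*m > 8 or m + (3/4)*p <= 12) and m = -4
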